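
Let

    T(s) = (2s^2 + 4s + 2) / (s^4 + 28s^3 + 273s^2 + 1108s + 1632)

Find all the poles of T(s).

The poles are the roots of the denominator s^4 + 28s^3 + 273s^2 + 1108s + 1632 = 0.
Trying s = -12: the polynomial evaluates to 0, so (s + 12) is a factor.
Dividing out leaves s^3 + 16s^2 + 81s + 136 = 0.
This factors further as (s^2 + 8s + 17)(s + 8) = 0.

s = -12, -4 + j, -4 - j, -8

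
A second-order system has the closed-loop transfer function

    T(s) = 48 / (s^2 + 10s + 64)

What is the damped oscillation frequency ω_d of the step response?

Comparing s^2 + 10s + 64 to s^2 + 2ζωₙs + ωₙ²: ωₙ = 8 rad/s and ζ = 10/(2·8) = 0.625.
ζωₙ = 10/2 = 5, so ω_d = ωₙ√(1−ζ²) = √(ωₙ² − (ζωₙ)²) = √(64 − 5²) = √39 ≈ 6.245 rad/s.

ω_d ≈ 6.245 rad/s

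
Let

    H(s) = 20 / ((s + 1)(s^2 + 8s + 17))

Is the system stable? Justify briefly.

stable

The poles can be read from the denominator factors: s = -1, -4 + j, -4 - j.
Since all poles lie strictly in the left half-plane, the system is stable.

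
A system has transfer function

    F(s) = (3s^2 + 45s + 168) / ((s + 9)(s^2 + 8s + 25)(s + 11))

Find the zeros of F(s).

s = -7, -8

Set the numerator to zero: 3s^2 + 45s + 168 = 0, i.e. 3·(s^2 + 15s + 56) = 0.
Factoring: (s + 7)(s + 8) = 0.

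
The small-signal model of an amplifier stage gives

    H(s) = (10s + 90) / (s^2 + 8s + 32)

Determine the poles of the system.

s = -4 + 4j, -4 - 4j

The poles are the roots of the denominator s^2 + 8s + 32 = 0.
Using the quadratic formula: s = (-8 ± √(-64))/2 = -4 ± 4j.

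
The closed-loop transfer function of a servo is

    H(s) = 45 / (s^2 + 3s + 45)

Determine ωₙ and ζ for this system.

Compare the denominator to the standard form s^2 + 2ζωₙs + ωₙ².
ωₙ² = 45, so ωₙ = √45 ≈ 6.708 rad/s.
2ζωₙ = 3, so ζ = 3/(2·√45) ≈ 0.2236.

ωₙ ≈ 6.708 rad/s, ζ ≈ 0.2236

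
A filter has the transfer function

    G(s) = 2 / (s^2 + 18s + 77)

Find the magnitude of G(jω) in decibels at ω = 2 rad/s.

Substitute s = j2: numerator = 2, denominator = 73 + j36.
|G(j2)| = |2| / |73 + j36| = 2 / 81.394 ≈ 0.02457.
In decibels: 20·log₁₀(0.02457) ≈ -32.2 dB.

|G(j2)|_dB ≈ -32.2 dB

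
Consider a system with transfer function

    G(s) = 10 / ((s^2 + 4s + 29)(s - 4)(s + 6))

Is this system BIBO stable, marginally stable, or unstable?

The poles can be read from the denominator factors: s = -2 + 5j, -2 - 5j, 4, -6.
Since the pole(s) at s = 4 lie in the right half-plane, the system is unstable.

unstable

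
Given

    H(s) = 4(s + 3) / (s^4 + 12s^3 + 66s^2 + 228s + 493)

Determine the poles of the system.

s = -5 ± 2j, -1 ± 4j

The poles are the roots of the denominator s^4 + 12s^3 + 66s^2 + 228s + 493 = 0.
No real roots exist; factor into two real quadratics: (s^2 + 10s + 29)(s^2 + 2s + 17) = 0.
Each quadratic gives a conjugate pair via the quadratic formula.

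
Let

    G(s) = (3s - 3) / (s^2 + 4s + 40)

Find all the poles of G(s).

The poles are the roots of the denominator s^2 + 4s + 40 = 0.
Using the quadratic formula: s = (-4 ± √(-144))/2 = -2 ± 6j.

s = -2 + 6j, -2 - 6j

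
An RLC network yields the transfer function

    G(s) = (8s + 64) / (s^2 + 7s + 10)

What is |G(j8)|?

Substitute s = j8: numerator = 64 + j64, denominator = -54 + j56.
|G(j8)| = |64 + j64| / |-54 + j56| = 90.510 / 77.795 ≈ 1.163.

|G(j8)| ≈ 1.163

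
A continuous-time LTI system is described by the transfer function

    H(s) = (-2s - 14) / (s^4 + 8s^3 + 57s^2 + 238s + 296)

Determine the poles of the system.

s = -1 + 6j, -1 - 6j, -4, -2

The poles are the roots of the denominator s^4 + 8s^3 + 57s^2 + 238s + 296 = 0.
Trying s = -4: the polynomial evaluates to 0, so (s + 4) is a factor.
Dividing out leaves s^3 + 4s^2 + 41s + 74 = 0.
This factors further as (s^2 + 2s + 37)(s + 2) = 0.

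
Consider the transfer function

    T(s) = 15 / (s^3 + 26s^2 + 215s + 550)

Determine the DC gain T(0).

Set s = 0: T(0) = (15) / (550) = 3/110.

T(0) = 3/110 ≈ 0.02727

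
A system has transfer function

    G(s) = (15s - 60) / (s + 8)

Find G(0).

Set s = 0: G(0) = (-60) / (8) = -15/2.

G(0) = -15/2 ≈ -7.500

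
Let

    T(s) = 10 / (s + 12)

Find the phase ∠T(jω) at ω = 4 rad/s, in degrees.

∠T(j4) ≈ -18.43°

At s = j4: numerator = 10, denominator = 12 + j4.
∠T = ∠num − ∠den = 0° − (18.435°) = -18.43°.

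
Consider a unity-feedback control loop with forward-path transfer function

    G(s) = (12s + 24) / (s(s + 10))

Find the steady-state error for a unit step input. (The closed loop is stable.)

G(s) has one pole at the origin.
This is a Type 1 system; for a step input the steady-state error is zero.

e_ss = 0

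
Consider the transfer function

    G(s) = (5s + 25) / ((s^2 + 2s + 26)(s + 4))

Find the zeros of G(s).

s = -5

Set the numerator to zero: 5s + 25 = 0, i.e. 5·(s + 5) = 0.
So s = -5.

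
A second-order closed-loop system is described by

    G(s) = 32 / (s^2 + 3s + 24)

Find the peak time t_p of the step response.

t_p ≈ 0.6736 s

Comparing s^2 + 3s + 24 to s^2 + 2ζωₙs + ωₙ²: ωₙ = √24 ≈ 4.899 rad/s and ζ = 3/(2·√24) ≈ 0.3062.
ζωₙ = 3/2 = 1.5, so ω_d = ωₙ√(1−ζ²) = √(ωₙ² − (ζωₙ)²) = √(24 − 1.5²) = √21.75 ≈ 4.664 rad/s.
t_p = π/ω_d = π/4.664 ≈ 0.6736 s.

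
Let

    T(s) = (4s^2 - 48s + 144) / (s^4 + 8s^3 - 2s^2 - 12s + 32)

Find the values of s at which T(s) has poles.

The poles are the roots of the denominator s^4 + 8s^3 - 2s^2 - 12s + 32 = 0.
Trying s = -8: the polynomial evaluates to 0, so (s + 8) is a factor.
Dividing out leaves s^3 - 2s + 4 = 0.
This factors further as (s^2 - 2s + 2)(s + 2) = 0.

s = 1 + j, 1 - j, -8, -2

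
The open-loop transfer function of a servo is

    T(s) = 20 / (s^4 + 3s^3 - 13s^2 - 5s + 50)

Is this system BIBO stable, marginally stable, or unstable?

The denominator s^4 + 3s^3 - 13s^2 - 5s + 50 factors as (s^2 - 4s + 5)(s + 2)(s + 5), giving poles at s = 2 + j, 2 - j, -2, -5.
Since the pole(s) at s = 2 + j, 2 - j lie in the right half-plane, the system is unstable.

unstable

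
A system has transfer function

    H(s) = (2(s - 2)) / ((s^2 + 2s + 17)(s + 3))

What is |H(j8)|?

|H(j8)| ≈ 0.03888

Substitute s = j8: numerator = -4 + j16, denominator = -269 - j328.
|H(j8)| = |-4 + j16| / |-269 - j328| = 16.492 / 424.20 ≈ 0.03888.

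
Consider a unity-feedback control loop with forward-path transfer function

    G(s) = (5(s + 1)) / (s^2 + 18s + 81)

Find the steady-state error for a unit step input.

e_ss = 0.9419

G(s) has no poles at the origin.
This is a Type 0 system. Kp = lim_{s→0} G(s) = 5/81.
e_ss = 1/(1 + Kp) = 1/(1 + 5/81) = 81/86 ≈ 0.9419.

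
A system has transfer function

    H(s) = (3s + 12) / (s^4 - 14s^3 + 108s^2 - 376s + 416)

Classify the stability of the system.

The denominator s^4 - 14s^3 + 108s^2 - 376s + 416 factors as (s - 4)(s - 2)(s^2 - 8s + 52), giving poles at s = 4, 2, 4 + 6j, 4 - 6j.
Since the pole(s) at s = 4, 2, 4 + 6j, 4 - 6j lie in the right half-plane, the system is unstable.

unstable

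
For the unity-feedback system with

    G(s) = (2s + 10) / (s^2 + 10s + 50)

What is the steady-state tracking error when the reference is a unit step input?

G(s) has no poles at the origin.
This is a Type 0 system. Kp = lim_{s→0} G(s) = 10/50 = 1/5.
e_ss = 1/(1 + Kp) = 1/(1 + 1/5) = 5/6 ≈ 0.8333.

e_ss = 0.8333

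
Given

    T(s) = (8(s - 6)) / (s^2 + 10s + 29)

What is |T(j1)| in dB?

|T(j1)|_dB ≈ 4.28 dB

Substitute s = j1: numerator = -48 + j8, denominator = 28 + j10.
|T(j1)| = |-48 + j8| / |28 + j10| = 48.662 / 29.732 ≈ 1.637.
In decibels: 20·log₁₀(1.637) ≈ 4.28 dB.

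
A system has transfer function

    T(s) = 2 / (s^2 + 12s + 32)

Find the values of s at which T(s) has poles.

s = -4, -8

The poles are the roots of the denominator s^2 + 12s + 32 = 0.
Factoring: (s + 4)(s + 8) = 0, so s = -4 and s = -8.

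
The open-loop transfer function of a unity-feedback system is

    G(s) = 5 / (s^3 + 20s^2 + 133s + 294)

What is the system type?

The denominator has no factor of s at the origin — no free integrator — so this is a Type 0 system.

Type 0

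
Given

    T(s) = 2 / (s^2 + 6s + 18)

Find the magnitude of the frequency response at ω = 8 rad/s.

|T(j8)| ≈ 0.03008

Substitute s = j8: numerator = 2, denominator = -46 + j48.
|T(j8)| = |2| / |-46 + j48| = 2 / 66.483 ≈ 0.03008.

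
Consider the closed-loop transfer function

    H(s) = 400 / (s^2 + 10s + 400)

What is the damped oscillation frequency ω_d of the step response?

ω_d ≈ 19.36 rad/s

Comparing s^2 + 10s + 400 to s^2 + 2ζωₙs + ωₙ²: ωₙ = 20 rad/s and ζ = 10/(2·20) = 0.25.
ζωₙ = 10/2 = 5, so ω_d = ωₙ√(1−ζ²) = √(ωₙ² − (ζωₙ)²) = √(400 − 5²) = √375 ≈ 19.36 rad/s.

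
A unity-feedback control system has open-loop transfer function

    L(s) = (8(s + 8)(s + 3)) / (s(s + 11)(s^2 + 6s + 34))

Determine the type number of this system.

Type 1

The denominator has 1 factor of s at the origin (free integrator), so this is a Type 1 system.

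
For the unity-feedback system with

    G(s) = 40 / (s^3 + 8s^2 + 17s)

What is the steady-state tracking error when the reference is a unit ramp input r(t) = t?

e_ss = 0.4250

G(s) has one pole at the origin.
This is a Type 1 system. Kv = lim_{s→0} s·G(s) = 40/17.
e_ss = 1/Kv = 1/(40/17) = 17/40 ≈ 0.4250.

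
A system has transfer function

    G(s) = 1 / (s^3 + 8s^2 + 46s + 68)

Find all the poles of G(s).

The poles are the roots of the denominator s^3 + 8s^2 + 46s + 68 = 0.
Trying s = -2: the polynomial evaluates to 0, so (s + 2) is a factor.
Dividing out leaves s^2 + 6s + 34 = 0.
The quadratic formula then gives s = -3 ± 5j.

s = -3 + 5j, -3 - 5j, -2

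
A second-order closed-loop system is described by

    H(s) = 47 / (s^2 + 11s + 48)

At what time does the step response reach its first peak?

Comparing s^2 + 11s + 48 to s^2 + 2ζωₙs + ωₙ²: ωₙ = √48 ≈ 6.928 rad/s and ζ = 11/(2·√48) ≈ 0.7939.
ζωₙ = 11/2 = 5.5, so ω_d = ωₙ√(1−ζ²) = √(ωₙ² − (ζωₙ)²) = √(48 − 5.5²) = √17.75 ≈ 4.213 rad/s.
t_p = π/ω_d = π/4.213 ≈ 0.7457 s.

t_p ≈ 0.7457 s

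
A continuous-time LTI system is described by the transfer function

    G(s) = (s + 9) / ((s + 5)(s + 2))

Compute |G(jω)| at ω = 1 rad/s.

|G(j1)| ≈ 0.7942

Substitute s = j1: numerator = 9 + j1, denominator = 9 + j7.
|G(j1)| = |9 + j1| / |9 + j7| = 9.0554 / 11.402 ≈ 0.7942.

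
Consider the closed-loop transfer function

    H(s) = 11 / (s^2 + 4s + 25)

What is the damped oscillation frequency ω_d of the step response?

ω_d ≈ 4.583 rad/s

Comparing s^2 + 4s + 25 to s^2 + 2ζωₙs + ωₙ²: ωₙ = 5 rad/s and ζ = 4/(2·5) = 0.4.
ζωₙ = 4/2 = 2, so ω_d = ωₙ√(1−ζ²) = √(ωₙ² − (ζωₙ)²) = √(25 − 2²) = √21 ≈ 4.583 rad/s.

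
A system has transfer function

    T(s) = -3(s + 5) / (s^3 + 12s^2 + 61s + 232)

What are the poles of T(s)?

The poles are the roots of the denominator s^3 + 12s^2 + 61s + 232 = 0.
Trying s = -8: the polynomial evaluates to 0, so (s + 8) is a factor.
Dividing out leaves s^2 + 4s + 29 = 0.
The quadratic formula then gives s = -2 ± 5j.

s = -2 + 5j, -2 - 5j, -8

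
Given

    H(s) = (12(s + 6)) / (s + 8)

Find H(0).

H(0) = 9

At s = 0 each factor (s + a) contributes a and each (s^2 + bs + c) contributes c.
H(0) = 12·(6) / ((8)) = 72/8 = 9.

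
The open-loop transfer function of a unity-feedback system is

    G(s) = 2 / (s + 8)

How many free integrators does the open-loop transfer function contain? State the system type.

Type 0

The denominator has no factor of s at the origin — no free integrator — so this is a Type 0 system.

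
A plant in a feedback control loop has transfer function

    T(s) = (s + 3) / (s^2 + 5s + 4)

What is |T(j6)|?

Substitute s = j6: numerator = 3 + j6, denominator = -32 + j30.
|T(j6)| = |3 + j6| / |-32 + j30| = 6.7082 / 43.863 ≈ 0.1529.

|T(j6)| ≈ 0.1529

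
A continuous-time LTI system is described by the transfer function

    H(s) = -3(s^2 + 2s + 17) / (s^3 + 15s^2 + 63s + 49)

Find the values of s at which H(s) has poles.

s = -1, -7, -7

The poles are the roots of the denominator s^3 + 15s^2 + 63s + 49 = 0.
Trying s = -1: the polynomial evaluates to 0, so (s + 1) is a factor.
Dividing out leaves s^2 + 14s + 49 = 0.
Factoring the quadratic: (s + 7)^2 = 0.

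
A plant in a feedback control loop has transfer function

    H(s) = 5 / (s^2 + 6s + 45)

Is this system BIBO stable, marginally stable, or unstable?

The poles can be read from the denominator factors: s = -3 ± 6j.
Since all poles lie strictly in the left half-plane, the system is stable.

stable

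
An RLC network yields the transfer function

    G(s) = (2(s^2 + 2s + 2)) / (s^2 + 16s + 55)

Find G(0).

Set s = 0: G(0) = (4) / (55) = 4/55.

G(0) = 4/55 ≈ 0.07273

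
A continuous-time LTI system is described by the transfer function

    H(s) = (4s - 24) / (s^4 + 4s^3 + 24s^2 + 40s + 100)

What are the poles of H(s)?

s = -1 ± 3j, -1 ± 3j

The poles are the roots of the denominator s^4 + 4s^3 + 24s^2 + 40s + 100 = 0.
No real roots exist; factor into two real quadratics: (s^2 + 2s + 10)(s^2 + 2s + 10) = 0.
Each quadratic gives a conjugate pair via the quadratic formula.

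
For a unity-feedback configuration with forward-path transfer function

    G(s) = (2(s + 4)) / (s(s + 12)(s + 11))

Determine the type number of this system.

Type 1

The denominator has 1 factor of s at the origin (free integrator), so this is a Type 1 system.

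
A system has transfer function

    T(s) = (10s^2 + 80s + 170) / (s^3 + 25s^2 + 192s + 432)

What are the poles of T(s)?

The poles are the roots of the denominator s^3 + 25s^2 + 192s + 432 = 0.
Trying s = -12: the polynomial evaluates to 0, so (s + 12) is a factor.
Dividing out leaves s^2 + 13s + 36 = 0.
Factoring the quadratic: (s + 4)(s + 9) = 0.

s = -12, -4, -9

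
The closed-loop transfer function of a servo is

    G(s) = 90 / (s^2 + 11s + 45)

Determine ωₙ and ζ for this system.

ωₙ ≈ 6.708 rad/s, ζ ≈ 0.8199

Compare the denominator to the standard form s^2 + 2ζωₙs + ωₙ².
ωₙ² = 45, so ωₙ = √45 ≈ 6.708 rad/s.
2ζωₙ = 11, so ζ = 11/(2·√45) ≈ 0.8199.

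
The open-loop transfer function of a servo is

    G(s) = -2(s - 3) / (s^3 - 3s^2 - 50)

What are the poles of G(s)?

s = -1 + 3j, -1 - 3j, 5

The poles are the roots of the denominator s^3 - 3s^2 - 50 = 0.
Trying s = 5: the polynomial evaluates to 0, so (s - 5) is a factor.
Dividing out leaves s^2 + 2s + 10 = 0.
The quadratic formula then gives s = -1 ± 3j.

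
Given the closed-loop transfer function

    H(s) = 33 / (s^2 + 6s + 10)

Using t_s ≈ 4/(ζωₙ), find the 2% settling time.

t_s ≈ 1.333 s

Comparing s^2 + 6s + 10 to s^2 + 2ζωₙs + ωₙ²: ωₙ = √10 ≈ 3.162 rad/s and ζ = 6/(2·√10) ≈ 0.9487.
ζωₙ = 6/2 = 3, so t_s ≈ 4/(ζωₙ) = 4/3 ≈ 1.333 s.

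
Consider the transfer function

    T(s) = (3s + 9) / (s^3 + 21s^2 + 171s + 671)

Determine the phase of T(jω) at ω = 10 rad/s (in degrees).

At s = j10: numerator = 9 + j30, denominator = -1429 + j710.
∠T = ∠num − ∠den = 73.301° − (153.58°) = -80.28°.

∠T(j10) ≈ -80.28°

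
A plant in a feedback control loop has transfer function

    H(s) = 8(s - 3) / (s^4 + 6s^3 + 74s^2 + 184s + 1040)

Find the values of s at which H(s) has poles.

s = -1 + 5j, -1 - 5j, -2 + 6j, -2 - 6j

The poles are the roots of the denominator s^4 + 6s^3 + 74s^2 + 184s + 1040 = 0.
No real roots exist; factor into two real quadratics: (s^2 + 2s + 26)(s^2 + 4s + 40) = 0.
Each quadratic gives a conjugate pair via the quadratic formula.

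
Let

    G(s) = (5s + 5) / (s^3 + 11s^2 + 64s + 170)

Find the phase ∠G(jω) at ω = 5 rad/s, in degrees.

At s = j5: numerator = 5 + j25, denominator = -105 + j195.
∠G = ∠num − ∠den = 78.690° − (118.30°) = -39.61°.

∠G(j5) ≈ -39.61°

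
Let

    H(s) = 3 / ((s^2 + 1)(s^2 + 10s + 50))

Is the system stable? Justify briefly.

The poles can be read from the denominator factors: s = j, -j, -5 + 5j, -5 - 5j.
Since the simple pole(s) at s = j, -j lie on the jω-axis with none in the right half-plane, the system is marginally stable.

marginally stable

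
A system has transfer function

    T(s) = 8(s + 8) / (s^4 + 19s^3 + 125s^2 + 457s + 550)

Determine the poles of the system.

The poles are the roots of the denominator s^4 + 19s^3 + 125s^2 + 457s + 550 = 0.
Trying s = -2: the polynomial evaluates to 0, so (s + 2) is a factor.
Dividing out leaves s^3 + 17s^2 + 91s + 275 = 0.
This factors further as (s^2 + 6s + 25)(s + 11) = 0.

s = -3 + 4j, -3 - 4j, -2, -11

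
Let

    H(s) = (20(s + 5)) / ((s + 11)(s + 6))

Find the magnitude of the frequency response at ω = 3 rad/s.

|H(j3)| ≈ 1.525

Substitute s = j3: numerator = 100 + j60, denominator = 57 + j51.
|H(j3)| = |100 + j60| / |57 + j51| = 116.62 / 76.485 ≈ 1.525.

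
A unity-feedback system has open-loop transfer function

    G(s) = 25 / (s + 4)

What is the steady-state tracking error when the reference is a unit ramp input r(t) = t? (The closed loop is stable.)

G(s) has no poles at the origin.
This is a Type 0 system; Kv = lim_{s→0} s·G(s) = 0, so the steady-state error for a ramp input is infinite.

e_ss = ∞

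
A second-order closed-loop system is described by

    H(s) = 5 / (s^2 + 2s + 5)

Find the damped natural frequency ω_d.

ω_d = 2 rad/s

Comparing s^2 + 2s + 5 to s^2 + 2ζωₙs + ωₙ²: ωₙ = √5 ≈ 2.236 rad/s and ζ = 2/(2·√5) ≈ 0.4472.
ζωₙ = 2/2 = 1, so ω_d = ωₙ√(1−ζ²) = √(ωₙ² − (ζωₙ)²) = √(5 − 1²) = √4 = 2 rad/s.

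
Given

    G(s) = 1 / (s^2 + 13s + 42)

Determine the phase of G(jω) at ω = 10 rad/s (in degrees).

∠G(j10) ≈ -114.0°

At s = j10: numerator = 1, denominator = -58 + j130.
∠G = ∠num − ∠den = 0° − (114.04°) = -114.0°.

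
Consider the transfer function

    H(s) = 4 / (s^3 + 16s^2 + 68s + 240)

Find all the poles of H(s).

s = -2 + 4j, -2 - 4j, -12

The poles are the roots of the denominator s^3 + 16s^2 + 68s + 240 = 0.
Trying s = -12: the polynomial evaluates to 0, so (s + 12) is a factor.
Dividing out leaves s^2 + 4s + 20 = 0.
The quadratic formula then gives s = -2 ± 4j.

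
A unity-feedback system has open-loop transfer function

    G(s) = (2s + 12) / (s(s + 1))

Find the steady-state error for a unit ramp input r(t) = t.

G(s) has one pole at the origin.
This is a Type 1 system. Kv = lim_{s→0} s·G(s) = 12/1.
e_ss = 1/Kv = 1/(12) = 1/12 ≈ 0.08333.

e_ss = 0.08333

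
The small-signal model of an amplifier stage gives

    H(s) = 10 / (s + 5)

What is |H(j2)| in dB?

|H(j2)|_dB ≈ 5.38 dB

Substitute s = j2: numerator = 10, denominator = 5 + j2.
|H(j2)| = |10| / |5 + j2| = 10 / 5.3852 ≈ 1.857.
In decibels: 20·log₁₀(1.857) ≈ 5.38 dB.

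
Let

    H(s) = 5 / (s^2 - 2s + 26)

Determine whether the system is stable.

unstable

The denominator s^2 - 2s + 26 factors as (s^2 - 2s + 26), giving poles at s = 1 + 5j, 1 - 5j.
Since the pole(s) at s = 1 + 5j, 1 - 5j lie in the right half-plane, the system is unstable.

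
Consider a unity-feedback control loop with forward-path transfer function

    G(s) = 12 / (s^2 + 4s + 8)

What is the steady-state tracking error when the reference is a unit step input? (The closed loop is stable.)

e_ss = 0.4000

G(s) has no poles at the origin.
This is a Type 0 system. Kp = lim_{s→0} G(s) = 12/8 = 3/2.
e_ss = 1/(1 + Kp) = 1/(1 + 3/2) = 2/5 ≈ 0.4000.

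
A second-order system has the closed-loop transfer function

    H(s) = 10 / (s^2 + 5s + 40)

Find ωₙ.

ωₙ ≈ 6.325 rad/s

Compare the denominator to the standard form s^2 + 2ζωₙs + ωₙ².
ωₙ² = 40, so ωₙ = √40 ≈ 6.325 rad/s.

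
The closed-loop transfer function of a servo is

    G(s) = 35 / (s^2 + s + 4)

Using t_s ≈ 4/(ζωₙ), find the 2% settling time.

Comparing s^2 + s + 4 to s^2 + 2ζωₙs + ωₙ²: ωₙ = 2 rad/s and ζ = 1/(2·2) = 0.25.
ζωₙ = 1/2 = 0.5, so t_s ≈ 4/(ζωₙ) = 4/0.5 = 8 s.

t_s ≈ 8 s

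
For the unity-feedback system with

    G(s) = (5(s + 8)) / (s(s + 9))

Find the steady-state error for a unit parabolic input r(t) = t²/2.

G(s) has one pole at the origin.
This is a Type 1 system; Ka = lim_{s→0} s^2·G(s) = 0, so the steady-state error for a parabola input is infinite.

e_ss = ∞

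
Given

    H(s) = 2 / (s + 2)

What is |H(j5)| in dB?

Substitute s = j5: numerator = 2, denominator = 2 + j5.
|H(j5)| = |2| / |2 + j5| = 2 / 5.3852 ≈ 0.3714.
In decibels: 20·log₁₀(0.3714) ≈ -8.60 dB.

|H(j5)|_dB ≈ -8.60 dB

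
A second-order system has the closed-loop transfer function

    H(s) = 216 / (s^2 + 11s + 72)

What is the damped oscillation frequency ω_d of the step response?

Comparing s^2 + 11s + 72 to s^2 + 2ζωₙs + ωₙ²: ωₙ = √72 ≈ 8.485 rad/s and ζ = 11/(2·√72) ≈ 0.6482.
ζωₙ = 11/2 = 5.5, so ω_d = ωₙ√(1−ζ²) = √(ωₙ² − (ζωₙ)²) = √(72 − 5.5²) = √41.75 ≈ 6.461 rad/s.

ω_d ≈ 6.461 rad/s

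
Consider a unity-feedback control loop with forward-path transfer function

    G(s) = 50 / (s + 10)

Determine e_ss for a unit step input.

e_ss = 0.1667

G(s) has no poles at the origin.
This is a Type 0 system. Kp = lim_{s→0} G(s) = 50/10 = 5.
e_ss = 1/(1 + Kp) = 1/(1 + 5) = 1/6 ≈ 0.1667.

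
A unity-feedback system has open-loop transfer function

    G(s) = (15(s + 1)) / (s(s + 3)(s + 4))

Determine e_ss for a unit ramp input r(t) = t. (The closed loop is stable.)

e_ss = 0.8000

G(s) has one pole at the origin.
This is a Type 1 system. Kv = lim_{s→0} s·G(s) = 15/12 = 5/4.
e_ss = 1/Kv = 1/(5/4) = 4/5 ≈ 0.8000.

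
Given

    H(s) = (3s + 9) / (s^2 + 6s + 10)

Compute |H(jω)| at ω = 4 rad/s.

|H(j4)| ≈ 0.6063

Substitute s = j4: numerator = 9 + j12, denominator = -6 + j24.
|H(j4)| = |9 + j12| / |-6 + j24| = 15 / 24.739 ≈ 0.6063.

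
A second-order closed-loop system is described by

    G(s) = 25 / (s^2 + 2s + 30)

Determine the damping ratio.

Compare the denominator to the standard form s^2 + 2ζωₙs + ωₙ².
ωₙ² = 30, so ωₙ = √30 ≈ 5.477 rad/s.
2ζωₙ = 2, so ζ = 2/(2·√30) ≈ 0.1826.

ζ ≈ 0.1826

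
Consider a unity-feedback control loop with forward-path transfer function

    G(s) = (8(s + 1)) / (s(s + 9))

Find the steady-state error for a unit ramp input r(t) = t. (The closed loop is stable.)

G(s) has one pole at the origin.
This is a Type 1 system. Kv = lim_{s→0} s·G(s) = 8/9.
e_ss = 1/Kv = 1/(8/9) = 9/8 ≈ 1.125.

e_ss = 1.125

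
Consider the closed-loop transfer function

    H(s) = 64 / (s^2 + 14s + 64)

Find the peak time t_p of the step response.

Comparing s^2 + 14s + 64 to s^2 + 2ζωₙs + ωₙ²: ωₙ = 8 rad/s and ζ = 14/(2·8) = 0.875.
ζωₙ = 14/2 = 7, so ω_d = ωₙ√(1−ζ²) = √(ωₙ² − (ζωₙ)²) = √(64 − 7²) = √15 ≈ 3.873 rad/s.
t_p = π/ω_d = π/3.873 ≈ 0.8112 s.

t_p ≈ 0.8112 s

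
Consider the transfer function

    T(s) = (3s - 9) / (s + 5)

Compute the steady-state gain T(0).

Set s = 0: T(0) = (-9) / (5) = -9/5.

T(0) = -9/5 ≈ -1.800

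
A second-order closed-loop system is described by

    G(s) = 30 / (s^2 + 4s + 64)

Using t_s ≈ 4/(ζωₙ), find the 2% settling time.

t_s ≈ 2 s

Comparing s^2 + 4s + 64 to s^2 + 2ζωₙs + ωₙ²: ωₙ = 8 rad/s and ζ = 4/(2·8) = 0.25.
ζωₙ = 4/2 = 2, so t_s ≈ 4/(ζωₙ) = 4/2 = 2 s.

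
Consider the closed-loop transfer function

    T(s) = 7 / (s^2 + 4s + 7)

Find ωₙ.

ωₙ ≈ 2.646 rad/s

Compare the denominator to the standard form s^2 + 2ζωₙs + ωₙ².
ωₙ² = 7, so ωₙ = √7 ≈ 2.646 rad/s.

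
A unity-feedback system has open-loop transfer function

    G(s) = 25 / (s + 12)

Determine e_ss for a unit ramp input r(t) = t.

e_ss = ∞

G(s) has no poles at the origin.
This is a Type 0 system; Kv = lim_{s→0} s·G(s) = 0, so the steady-state error for a ramp input is infinite.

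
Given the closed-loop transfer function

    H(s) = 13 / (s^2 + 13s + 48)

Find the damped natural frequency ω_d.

ω_d ≈ 2.398 rad/s

Comparing s^2 + 13s + 48 to s^2 + 2ζωₙs + ωₙ²: ωₙ = √48 ≈ 6.928 rad/s and ζ = 13/(2·√48) ≈ 0.9382.
ζωₙ = 13/2 = 6.5, so ω_d = ωₙ√(1−ζ²) = √(ωₙ² − (ζωₙ)²) = √(48 − 6.5²) = √5.75 ≈ 2.398 rad/s.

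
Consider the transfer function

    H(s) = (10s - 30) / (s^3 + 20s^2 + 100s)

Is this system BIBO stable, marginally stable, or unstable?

The denominator s^3 + 20s^2 + 100s factors as s(s + 10)^2, giving poles at s = 0, -10, -10.
Since the simple pole(s) at s = 0 lie on the jω-axis with none in the right half-plane, the system is marginally stable.

marginally stable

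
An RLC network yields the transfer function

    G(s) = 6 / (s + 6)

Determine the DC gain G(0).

G(0) = 1

Set s = 0: G(0) = (6) / (6) = 1.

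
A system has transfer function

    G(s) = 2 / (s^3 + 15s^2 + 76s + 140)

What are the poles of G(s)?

The poles are the roots of the denominator s^3 + 15s^2 + 76s + 140 = 0.
Trying s = -7: the polynomial evaluates to 0, so (s + 7) is a factor.
Dividing out leaves s^2 + 8s + 20 = 0.
The quadratic formula then gives s = -4 ± 2j.

s = -4 ± 2j, -7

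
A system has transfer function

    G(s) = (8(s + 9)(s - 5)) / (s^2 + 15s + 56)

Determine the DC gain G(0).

Set s = 0: G(0) = (-360) / (56) = -45/7.

G(0) = -45/7 ≈ -6.429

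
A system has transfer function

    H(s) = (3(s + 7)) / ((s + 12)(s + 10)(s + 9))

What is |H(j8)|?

Substitute s = j8: numerator = 21 + j24, denominator = -904 + j2032.
|H(j8)| = |21 + j24| / |-904 + j2032| = 31.890 / 2224.0 ≈ 0.01434.

|H(j8)| ≈ 0.01434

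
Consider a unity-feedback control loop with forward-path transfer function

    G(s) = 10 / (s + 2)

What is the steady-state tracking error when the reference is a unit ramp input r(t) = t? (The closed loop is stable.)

G(s) has no poles at the origin.
This is a Type 0 system; Kv = lim_{s→0} s·G(s) = 0, so the steady-state error for a ramp input is infinite.

e_ss = ∞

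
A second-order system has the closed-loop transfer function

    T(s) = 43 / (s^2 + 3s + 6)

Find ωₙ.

ωₙ ≈ 2.449 rad/s

Compare the denominator to the standard form s^2 + 2ζωₙs + ωₙ².
ωₙ² = 6, so ωₙ = √6 ≈ 2.449 rad/s.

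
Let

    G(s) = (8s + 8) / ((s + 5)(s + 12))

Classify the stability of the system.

The poles can be read from the denominator factors: s = -5, -12.
Since all poles lie strictly in the left half-plane, the system is stable.

stable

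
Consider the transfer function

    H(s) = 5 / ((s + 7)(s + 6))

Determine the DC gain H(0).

H(0) = 5/42 ≈ 0.1190

At s = 0 each factor (s + a) contributes a and each (s^2 + bs + c) contributes c.
H(0) = 5·1 / ((7) · (6)) = 5/42 = 5/42.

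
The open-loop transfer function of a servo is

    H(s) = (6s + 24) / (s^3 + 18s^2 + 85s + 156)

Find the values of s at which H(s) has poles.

The poles are the roots of the denominator s^3 + 18s^2 + 85s + 156 = 0.
Trying s = -12: the polynomial evaluates to 0, so (s + 12) is a factor.
Dividing out leaves s^2 + 6s + 13 = 0.
The quadratic formula then gives s = -3 ± 2j.

s = -3 + 2j, -3 - 2j, -12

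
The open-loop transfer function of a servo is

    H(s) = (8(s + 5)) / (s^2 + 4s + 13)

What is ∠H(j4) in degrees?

∠H(j4) ≈ -61.96°

At s = j4: numerator = 40 + j32, denominator = -3 + j16.
∠H = ∠num − ∠den = 38.660° − (100.62°) = -61.96°.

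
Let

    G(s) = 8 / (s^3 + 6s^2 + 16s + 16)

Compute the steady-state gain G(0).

G(0) = 1/2 ≈ 0.5000

Set s = 0: G(0) = (8) / (16) = 1/2.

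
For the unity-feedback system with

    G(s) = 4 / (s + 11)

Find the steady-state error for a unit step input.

G(s) has no poles at the origin.
This is a Type 0 system. Kp = lim_{s→0} G(s) = 4/11.
e_ss = 1/(1 + Kp) = 1/(1 + 4/11) = 11/15 ≈ 0.7333.

e_ss = 0.7333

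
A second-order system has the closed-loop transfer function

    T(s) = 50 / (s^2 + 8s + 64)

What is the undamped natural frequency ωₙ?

ωₙ = 8 rad/s

Compare the denominator to the standard form s^2 + 2ζωₙs + ωₙ².
ωₙ² = 64, so ωₙ = 8 rad/s.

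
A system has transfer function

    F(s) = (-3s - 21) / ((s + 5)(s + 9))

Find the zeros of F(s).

Set the numerator to zero: -3s - 21 = 0, i.e. -3·(s + 7) = 0.
So s = -7.

s = -7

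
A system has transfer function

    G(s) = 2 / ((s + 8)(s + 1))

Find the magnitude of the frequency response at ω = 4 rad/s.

|G(j4)| ≈ 0.05423

Substitute s = j4: numerator = 2, denominator = -8 + j36.
|G(j4)| = |2| / |-8 + j36| = 2 / 36.878 ≈ 0.05423.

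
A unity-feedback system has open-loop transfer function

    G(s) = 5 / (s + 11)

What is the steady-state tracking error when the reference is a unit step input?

G(s) has no poles at the origin.
This is a Type 0 system. Kp = lim_{s→0} G(s) = 5/11.
e_ss = 1/(1 + Kp) = 1/(1 + 5/11) = 11/16 ≈ 0.6875.

e_ss = 0.6875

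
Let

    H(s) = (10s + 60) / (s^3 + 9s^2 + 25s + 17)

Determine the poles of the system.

s = -4 ± j, -1

The poles are the roots of the denominator s^3 + 9s^2 + 25s + 17 = 0.
Trying s = -1: the polynomial evaluates to 0, so (s + 1) is a factor.
Dividing out leaves s^2 + 8s + 17 = 0.
The quadratic formula then gives s = -4 ± 1j.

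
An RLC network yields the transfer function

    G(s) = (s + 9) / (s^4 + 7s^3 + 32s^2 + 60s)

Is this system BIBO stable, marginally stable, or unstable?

The denominator s^4 + 7s^3 + 32s^2 + 60s factors as s(s + 3)(s^2 + 4s + 20), giving poles at s = 0, -3, -2 + 4j, -2 - 4j.
Since the simple pole(s) at s = 0 lie on the jω-axis with none in the right half-plane, the system is marginally stable.

marginally stable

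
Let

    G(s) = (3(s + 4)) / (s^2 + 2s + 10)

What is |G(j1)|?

|G(j1)| ≈ 1.342

Substitute s = j1: numerator = 12 + j3, denominator = 9 + j2.
|G(j1)| = |12 + j3| / |9 + j2| = 12.369 / 9.2195 ≈ 1.342.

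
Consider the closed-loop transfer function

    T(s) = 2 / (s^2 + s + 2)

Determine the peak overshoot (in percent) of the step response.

%OS ≈ 30.5%

Comparing s^2 + s + 2 to s^2 + 2ζωₙs + ωₙ²: ωₙ = √2 ≈ 1.414 rad/s and ζ = 1/(2·√2) ≈ 0.3536.
%OS = 100·exp(−πζ/√(1−ζ²)) = 100·exp(−π·0.3536/√(1−0.3536²)) ≈ 30.5%.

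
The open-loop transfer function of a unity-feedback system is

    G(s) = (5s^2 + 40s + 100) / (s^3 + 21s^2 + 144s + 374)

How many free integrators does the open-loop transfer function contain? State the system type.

Type 0

The denominator has no factor of s at the origin — no free integrator — so this is a Type 0 system.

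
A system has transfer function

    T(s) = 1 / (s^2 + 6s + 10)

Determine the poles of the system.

The poles are the roots of the denominator s^2 + 6s + 10 = 0.
Using the quadratic formula: s = (-6 ± √(-4))/2 = -3 ± 1j.

s = -3 ± j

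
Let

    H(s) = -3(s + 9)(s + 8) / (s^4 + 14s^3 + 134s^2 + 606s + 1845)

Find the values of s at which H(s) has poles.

The poles are the roots of the denominator s^4 + 14s^3 + 134s^2 + 606s + 1845 = 0.
No real roots exist; factor into two real quadratics: (s^2 + 6s + 45)(s^2 + 8s + 41) = 0.
Each quadratic gives a conjugate pair via the quadratic formula.

s = -3 ± 6j, -4 ± 5j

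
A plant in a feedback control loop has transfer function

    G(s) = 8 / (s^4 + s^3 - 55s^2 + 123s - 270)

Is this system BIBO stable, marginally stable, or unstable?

unstable

The denominator s^4 + s^3 - 55s^2 + 123s - 270 factors as (s + 9)(s^2 - 2s + 5)(s - 6), giving poles at s = -9, 1 + 2j, 1 - 2j, 6.
Since the pole(s) at s = 1 + 2j, 1 - 2j, 6 lie in the right half-plane, the system is unstable.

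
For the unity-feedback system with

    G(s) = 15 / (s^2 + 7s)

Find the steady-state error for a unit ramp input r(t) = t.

G(s) has one pole at the origin.
This is a Type 1 system. Kv = lim_{s→0} s·G(s) = 15/7.
e_ss = 1/Kv = 1/(15/7) = 7/15 ≈ 0.4667.

e_ss = 0.4667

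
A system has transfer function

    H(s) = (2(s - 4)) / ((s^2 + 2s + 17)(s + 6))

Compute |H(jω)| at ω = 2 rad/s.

|H(j2)| ≈ 0.1040

Substitute s = j2: numerator = -8 + j4, denominator = 70 + j50.
|H(j2)| = |-8 + j4| / |70 + j50| = 8.9443 / 86.023 ≈ 0.1040.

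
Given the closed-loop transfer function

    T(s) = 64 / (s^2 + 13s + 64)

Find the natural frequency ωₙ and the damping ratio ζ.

Compare the denominator to the standard form s^2 + 2ζωₙs + ωₙ².
ωₙ² = 64, so ωₙ = 8 rad/s.
2ζωₙ = 13, so ζ = 13/(2·8) = 0.8125.
With ζ = 0.8125 the response is underdamped.

ωₙ = 8 rad/s, ζ = 0.8125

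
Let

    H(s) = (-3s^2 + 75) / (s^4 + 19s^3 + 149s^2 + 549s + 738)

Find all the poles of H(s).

s = -5 ± 4j, -3, -6

The poles are the roots of the denominator s^4 + 19s^3 + 149s^2 + 549s + 738 = 0.
Trying s = -3: the polynomial evaluates to 0, so (s + 3) is a factor.
Dividing out leaves s^3 + 16s^2 + 101s + 246 = 0.
This factors further as (s^2 + 10s + 41)(s + 6) = 0.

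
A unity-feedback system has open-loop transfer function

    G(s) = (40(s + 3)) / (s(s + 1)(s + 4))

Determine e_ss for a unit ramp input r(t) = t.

G(s) has one pole at the origin.
This is a Type 1 system. Kv = lim_{s→0} s·G(s) = 120/4 = 30.
e_ss = 1/Kv = 1/(30) = 1/30 ≈ 0.03333.

e_ss = 0.03333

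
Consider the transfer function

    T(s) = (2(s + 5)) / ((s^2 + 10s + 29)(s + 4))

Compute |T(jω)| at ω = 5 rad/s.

Substitute s = j5: numerator = 10 + j10, denominator = -234 + j220.
|T(j5)| = |10 + j10| / |-234 + j220| = 14.142 / 321.18 ≈ 0.04403.

|T(j5)| ≈ 0.04403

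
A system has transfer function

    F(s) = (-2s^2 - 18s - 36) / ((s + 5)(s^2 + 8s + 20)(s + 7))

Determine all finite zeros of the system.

s = -3, -6

Set the numerator to zero: -2s^2 - 18s - 36 = 0, i.e. -2·(s^2 + 9s + 18) = 0.
Factoring: (s + 3)(s + 6) = 0.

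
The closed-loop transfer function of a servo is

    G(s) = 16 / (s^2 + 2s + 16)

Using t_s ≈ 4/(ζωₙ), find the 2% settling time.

t_s ≈ 4 s

Comparing s^2 + 2s + 16 to s^2 + 2ζωₙs + ωₙ²: ωₙ = 4 rad/s and ζ = 2/(2·4) = 0.25.
ζωₙ = 2/2 = 1, so t_s ≈ 4/(ζωₙ) = 4/1 = 4 s.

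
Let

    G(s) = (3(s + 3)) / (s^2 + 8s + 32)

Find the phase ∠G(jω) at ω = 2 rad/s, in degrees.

∠G(j2) ≈ 3.945°

At s = j2: numerator = 9 + j6, denominator = 28 + j16.
∠G = ∠num − ∠den = 33.690° − (29.745°) = 3.945°.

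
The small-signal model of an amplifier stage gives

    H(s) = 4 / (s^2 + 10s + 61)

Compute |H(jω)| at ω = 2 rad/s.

Substitute s = j2: numerator = 4, denominator = 57 + j20.
|H(j2)| = |4| / |57 + j20| = 4 / 60.407 ≈ 0.06622.

|H(j2)| ≈ 0.06622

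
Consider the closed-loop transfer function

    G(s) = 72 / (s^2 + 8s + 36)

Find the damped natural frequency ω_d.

ω_d ≈ 4.472 rad/s

Comparing s^2 + 8s + 36 to s^2 + 2ζωₙs + ωₙ²: ωₙ = 6 rad/s and ζ = 8/(2·6) ≈ 0.6667.
ζωₙ = 8/2 = 4, so ω_d = ωₙ√(1−ζ²) = √(ωₙ² − (ζωₙ)²) = √(36 − 4²) = √20 ≈ 4.472 rad/s.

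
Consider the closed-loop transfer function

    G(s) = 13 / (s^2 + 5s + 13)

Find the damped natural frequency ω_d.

Comparing s^2 + 5s + 13 to s^2 + 2ζωₙs + ωₙ²: ωₙ = √13 ≈ 3.606 rad/s and ζ = 5/(2·√13) ≈ 0.6934.
ζωₙ = 5/2 = 2.5, so ω_d = ωₙ√(1−ζ²) = √(ωₙ² − (ζωₙ)²) = √(13 − 2.5²) = √6.75 ≈ 2.598 rad/s.

ω_d ≈ 2.598 rad/s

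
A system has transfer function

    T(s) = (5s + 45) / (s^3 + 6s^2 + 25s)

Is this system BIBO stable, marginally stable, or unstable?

The denominator s^3 + 6s^2 + 25s factors as s(s^2 + 6s + 25), giving poles at s = 0, -3 + 4j, -3 - 4j.
Since the simple pole(s) at s = 0 lie on the jω-axis with none in the right half-plane, the system is marginally stable.

marginally stable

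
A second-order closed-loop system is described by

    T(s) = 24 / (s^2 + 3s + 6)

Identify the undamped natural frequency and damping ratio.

ωₙ ≈ 2.449 rad/s, ζ ≈ 0.6124

Compare the denominator to the standard form s^2 + 2ζωₙs + ωₙ².
ωₙ² = 6, so ωₙ = √6 ≈ 2.449 rad/s.
2ζωₙ = 3, so ζ = 3/(2·√6) ≈ 0.6124.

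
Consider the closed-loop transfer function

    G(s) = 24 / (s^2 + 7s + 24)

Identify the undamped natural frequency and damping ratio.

Compare the denominator to the standard form s^2 + 2ζωₙs + ωₙ².
ωₙ² = 24, so ωₙ = √24 ≈ 4.899 rad/s.
2ζωₙ = 7, so ζ = 7/(2·√24) ≈ 0.7144.
With ζ = 0.7144 the response is underdamped.

ωₙ ≈ 4.899 rad/s, ζ ≈ 0.7144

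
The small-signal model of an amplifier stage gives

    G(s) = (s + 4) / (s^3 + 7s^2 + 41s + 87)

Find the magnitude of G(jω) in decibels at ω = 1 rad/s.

Substitute s = j1: numerator = 4 + j1, denominator = 80 + j40.
|G(j1)| = |4 + j1| / |80 + j40| = 4.1231 / 89.443 ≈ 0.04610.
In decibels: 20·log₁₀(0.04610) ≈ -26.7 dB.

|G(j1)|_dB ≈ -26.7 dB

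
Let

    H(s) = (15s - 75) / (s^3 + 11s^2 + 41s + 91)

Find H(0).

Set s = 0: H(0) = (-75) / (91) = -75/91.

H(0) = -75/91 ≈ -0.8242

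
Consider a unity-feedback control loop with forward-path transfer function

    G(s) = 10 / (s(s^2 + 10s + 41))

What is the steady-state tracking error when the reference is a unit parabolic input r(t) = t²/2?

e_ss = ∞

G(s) has one pole at the origin.
This is a Type 1 system; Ka = lim_{s→0} s^2·G(s) = 0, so the steady-state error for a parabola input is infinite.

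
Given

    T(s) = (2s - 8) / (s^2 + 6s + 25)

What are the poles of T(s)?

The poles are the roots of the denominator s^2 + 6s + 25 = 0.
Using the quadratic formula: s = (-6 ± √(-64))/2 = -3 ± 4j.

s = -3 + 4j, -3 - 4j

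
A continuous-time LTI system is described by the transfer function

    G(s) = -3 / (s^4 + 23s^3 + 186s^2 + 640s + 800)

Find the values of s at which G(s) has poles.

s = -4, -4, -5, -10

The poles are the roots of the denominator s^4 + 23s^3 + 186s^2 + 640s + 800 = 0.
Trying s = -4: the polynomial evaluates to 0, so (s + 4) is a factor.
Dividing out leaves s^3 + 19s^2 + 110s + 200 = 0.
This factors further as (s + 4)(s + 5)(s + 10) = 0.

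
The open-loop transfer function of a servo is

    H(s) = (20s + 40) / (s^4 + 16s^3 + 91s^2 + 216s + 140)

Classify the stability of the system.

The denominator s^4 + 16s^3 + 91s^2 + 216s + 140 factors as (s^2 + 8s + 20)(s + 7)(s + 1), giving poles at s = -4 ± 2j, -7, -1.
Since all poles lie strictly in the left half-plane, the system is stable.

stable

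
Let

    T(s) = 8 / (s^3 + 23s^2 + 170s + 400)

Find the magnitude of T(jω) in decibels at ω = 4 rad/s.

|T(j4)|_dB ≈ -37.7 dB

Substitute s = j4: numerator = 8, denominator = 32 + j616.
|T(j4)| = |8| / |32 + j616| = 8 / 616.83 ≈ 0.01297.
In decibels: 20·log₁₀(0.01297) ≈ -37.7 dB.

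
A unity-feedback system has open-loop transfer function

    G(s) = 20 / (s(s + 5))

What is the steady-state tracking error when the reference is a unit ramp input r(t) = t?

G(s) has one pole at the origin.
This is a Type 1 system. Kv = lim_{s→0} s·G(s) = 20/5 = 4.
e_ss = 1/Kv = 1/(4) = 1/4 ≈ 0.2500.

e_ss = 0.2500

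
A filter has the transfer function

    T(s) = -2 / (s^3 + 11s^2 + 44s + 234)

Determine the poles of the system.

The poles are the roots of the denominator s^3 + 11s^2 + 44s + 234 = 0.
Trying s = -9: the polynomial evaluates to 0, so (s + 9) is a factor.
Dividing out leaves s^2 + 2s + 26 = 0.
The quadratic formula then gives s = -1 ± 5j.

s = -1 + 5j, -1 - 5j, -9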